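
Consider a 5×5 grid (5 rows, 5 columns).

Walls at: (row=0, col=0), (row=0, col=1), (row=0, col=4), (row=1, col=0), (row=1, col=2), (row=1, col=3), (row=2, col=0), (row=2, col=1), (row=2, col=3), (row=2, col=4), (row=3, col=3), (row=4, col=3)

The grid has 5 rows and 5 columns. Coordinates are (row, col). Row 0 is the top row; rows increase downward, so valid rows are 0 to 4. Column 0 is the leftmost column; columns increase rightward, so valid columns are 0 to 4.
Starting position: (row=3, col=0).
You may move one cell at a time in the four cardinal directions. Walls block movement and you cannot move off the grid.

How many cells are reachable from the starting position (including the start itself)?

BFS flood-fill from (row=3, col=0):
  Distance 0: (row=3, col=0)
  Distance 1: (row=3, col=1), (row=4, col=0)
  Distance 2: (row=3, col=2), (row=4, col=1)
  Distance 3: (row=2, col=2), (row=4, col=2)
Total reachable: 7 (grid has 13 open cells total)

Answer: Reachable cells: 7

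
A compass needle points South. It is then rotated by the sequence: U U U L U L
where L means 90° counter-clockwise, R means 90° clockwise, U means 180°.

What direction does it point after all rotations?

Start: South
  U (U-turn (180°)) -> North
  U (U-turn (180°)) -> South
  U (U-turn (180°)) -> North
  L (left (90° counter-clockwise)) -> West
  U (U-turn (180°)) -> East
  L (left (90° counter-clockwise)) -> North
Final: North

Answer: Final heading: North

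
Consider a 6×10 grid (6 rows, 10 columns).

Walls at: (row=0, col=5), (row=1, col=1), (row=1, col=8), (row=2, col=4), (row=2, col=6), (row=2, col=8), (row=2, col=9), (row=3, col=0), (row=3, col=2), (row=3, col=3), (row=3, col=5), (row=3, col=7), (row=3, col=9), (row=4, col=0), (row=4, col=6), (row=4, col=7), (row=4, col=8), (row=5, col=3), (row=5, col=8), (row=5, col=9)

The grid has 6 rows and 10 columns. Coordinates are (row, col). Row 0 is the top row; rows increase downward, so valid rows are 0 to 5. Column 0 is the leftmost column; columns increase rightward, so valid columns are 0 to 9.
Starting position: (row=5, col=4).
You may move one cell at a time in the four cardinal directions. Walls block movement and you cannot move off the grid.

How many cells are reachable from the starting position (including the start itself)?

Answer: Reachable cells: 37

Derivation:
BFS flood-fill from (row=5, col=4):
  Distance 0: (row=5, col=4)
  Distance 1: (row=4, col=4), (row=5, col=5)
  Distance 2: (row=3, col=4), (row=4, col=3), (row=4, col=5), (row=5, col=6)
  Distance 3: (row=4, col=2), (row=5, col=7)
  Distance 4: (row=4, col=1), (row=5, col=2)
  Distance 5: (row=3, col=1), (row=5, col=1)
  Distance 6: (row=2, col=1), (row=5, col=0)
  Distance 7: (row=2, col=0), (row=2, col=2)
  Distance 8: (row=1, col=0), (row=1, col=2), (row=2, col=3)
  Distance 9: (row=0, col=0), (row=0, col=2), (row=1, col=3)
  Distance 10: (row=0, col=1), (row=0, col=3), (row=1, col=4)
  Distance 11: (row=0, col=4), (row=1, col=5)
  Distance 12: (row=1, col=6), (row=2, col=5)
  Distance 13: (row=0, col=6), (row=1, col=7)
  Distance 14: (row=0, col=7), (row=2, col=7)
  Distance 15: (row=0, col=8)
  Distance 16: (row=0, col=9)
  Distance 17: (row=1, col=9)
Total reachable: 37 (grid has 40 open cells total)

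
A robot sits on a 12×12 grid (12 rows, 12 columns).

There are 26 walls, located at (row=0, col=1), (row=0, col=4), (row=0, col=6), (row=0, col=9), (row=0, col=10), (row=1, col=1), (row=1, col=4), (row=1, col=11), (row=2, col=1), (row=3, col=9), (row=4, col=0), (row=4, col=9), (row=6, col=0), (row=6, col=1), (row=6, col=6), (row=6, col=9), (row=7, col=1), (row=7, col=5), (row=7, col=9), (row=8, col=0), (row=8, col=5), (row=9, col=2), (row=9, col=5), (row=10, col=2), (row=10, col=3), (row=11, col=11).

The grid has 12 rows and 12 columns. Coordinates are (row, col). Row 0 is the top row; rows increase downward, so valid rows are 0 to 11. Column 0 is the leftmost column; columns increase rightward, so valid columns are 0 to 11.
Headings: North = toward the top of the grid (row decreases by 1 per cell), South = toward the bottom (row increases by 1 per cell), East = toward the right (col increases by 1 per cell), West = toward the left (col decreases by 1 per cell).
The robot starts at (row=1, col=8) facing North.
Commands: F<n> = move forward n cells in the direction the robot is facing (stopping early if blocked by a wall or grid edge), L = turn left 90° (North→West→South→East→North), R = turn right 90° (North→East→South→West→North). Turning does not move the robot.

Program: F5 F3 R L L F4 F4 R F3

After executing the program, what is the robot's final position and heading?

Answer: Final position: (row=0, col=7), facing North

Derivation:
Start: (row=1, col=8), facing North
  F5: move forward 1/5 (blocked), now at (row=0, col=8)
  F3: move forward 0/3 (blocked), now at (row=0, col=8)
  R: turn right, now facing East
  L: turn left, now facing North
  L: turn left, now facing West
  F4: move forward 1/4 (blocked), now at (row=0, col=7)
  F4: move forward 0/4 (blocked), now at (row=0, col=7)
  R: turn right, now facing North
  F3: move forward 0/3 (blocked), now at (row=0, col=7)
Final: (row=0, col=7), facing North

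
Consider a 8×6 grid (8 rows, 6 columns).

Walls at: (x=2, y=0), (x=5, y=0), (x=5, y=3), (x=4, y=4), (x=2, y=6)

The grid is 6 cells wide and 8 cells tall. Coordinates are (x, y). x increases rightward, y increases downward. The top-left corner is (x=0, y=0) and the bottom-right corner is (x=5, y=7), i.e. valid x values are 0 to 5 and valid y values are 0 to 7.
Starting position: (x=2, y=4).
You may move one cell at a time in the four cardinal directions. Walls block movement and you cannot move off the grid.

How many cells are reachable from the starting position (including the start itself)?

Answer: Reachable cells: 43

Derivation:
BFS flood-fill from (x=2, y=4):
  Distance 0: (x=2, y=4)
  Distance 1: (x=2, y=3), (x=1, y=4), (x=3, y=4), (x=2, y=5)
  Distance 2: (x=2, y=2), (x=1, y=3), (x=3, y=3), (x=0, y=4), (x=1, y=5), (x=3, y=5)
  Distance 3: (x=2, y=1), (x=1, y=2), (x=3, y=2), (x=0, y=3), (x=4, y=3), (x=0, y=5), (x=4, y=5), (x=1, y=6), (x=3, y=6)
  Distance 4: (x=1, y=1), (x=3, y=1), (x=0, y=2), (x=4, y=2), (x=5, y=5), (x=0, y=6), (x=4, y=6), (x=1, y=7), (x=3, y=7)
  Distance 5: (x=1, y=0), (x=3, y=0), (x=0, y=1), (x=4, y=1), (x=5, y=2), (x=5, y=4), (x=5, y=6), (x=0, y=7), (x=2, y=7), (x=4, y=7)
  Distance 6: (x=0, y=0), (x=4, y=0), (x=5, y=1), (x=5, y=7)
Total reachable: 43 (grid has 43 open cells total)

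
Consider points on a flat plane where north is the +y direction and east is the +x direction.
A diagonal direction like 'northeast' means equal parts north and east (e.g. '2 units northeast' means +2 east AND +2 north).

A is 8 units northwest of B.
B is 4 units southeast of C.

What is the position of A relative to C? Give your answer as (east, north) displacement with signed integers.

Answer: A is at (east=-4, north=4) relative to C.

Derivation:
Place C at the origin (east=0, north=0).
  B is 4 units southeast of C: delta (east=+4, north=-4); B at (east=4, north=-4).
  A is 8 units northwest of B: delta (east=-8, north=+8); A at (east=-4, north=4).
Therefore A relative to C: (east=-4, north=4).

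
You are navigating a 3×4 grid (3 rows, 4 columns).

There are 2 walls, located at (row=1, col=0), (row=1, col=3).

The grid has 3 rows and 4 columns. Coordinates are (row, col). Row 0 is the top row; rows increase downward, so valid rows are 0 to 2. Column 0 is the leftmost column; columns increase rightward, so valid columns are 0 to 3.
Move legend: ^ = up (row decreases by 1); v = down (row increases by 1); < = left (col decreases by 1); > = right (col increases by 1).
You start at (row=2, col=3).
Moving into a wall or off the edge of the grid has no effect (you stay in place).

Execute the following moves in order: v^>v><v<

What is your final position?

Answer: Final position: (row=2, col=1)

Derivation:
Start: (row=2, col=3)
  v (down): blocked, stay at (row=2, col=3)
  ^ (up): blocked, stay at (row=2, col=3)
  > (right): blocked, stay at (row=2, col=3)
  v (down): blocked, stay at (row=2, col=3)
  > (right): blocked, stay at (row=2, col=3)
  < (left): (row=2, col=3) -> (row=2, col=2)
  v (down): blocked, stay at (row=2, col=2)
  < (left): (row=2, col=2) -> (row=2, col=1)
Final: (row=2, col=1)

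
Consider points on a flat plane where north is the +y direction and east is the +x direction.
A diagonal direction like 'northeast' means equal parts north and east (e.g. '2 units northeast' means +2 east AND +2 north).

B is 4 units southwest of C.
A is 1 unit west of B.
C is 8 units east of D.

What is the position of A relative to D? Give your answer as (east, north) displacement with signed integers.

Place D at the origin (east=0, north=0).
  C is 8 units east of D: delta (east=+8, north=+0); C at (east=8, north=0).
  B is 4 units southwest of C: delta (east=-4, north=-4); B at (east=4, north=-4).
  A is 1 unit west of B: delta (east=-1, north=+0); A at (east=3, north=-4).
Therefore A relative to D: (east=3, north=-4).

Answer: A is at (east=3, north=-4) relative to D.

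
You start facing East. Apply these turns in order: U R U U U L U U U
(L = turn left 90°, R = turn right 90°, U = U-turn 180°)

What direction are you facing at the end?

Start: East
  U (U-turn (180°)) -> West
  R (right (90° clockwise)) -> North
  U (U-turn (180°)) -> South
  U (U-turn (180°)) -> North
  U (U-turn (180°)) -> South
  L (left (90° counter-clockwise)) -> East
  U (U-turn (180°)) -> West
  U (U-turn (180°)) -> East
  U (U-turn (180°)) -> West
Final: West

Answer: Final heading: West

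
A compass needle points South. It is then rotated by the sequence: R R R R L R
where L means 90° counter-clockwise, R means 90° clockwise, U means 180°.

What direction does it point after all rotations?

Start: South
  R (right (90° clockwise)) -> West
  R (right (90° clockwise)) -> North
  R (right (90° clockwise)) -> East
  R (right (90° clockwise)) -> South
  L (left (90° counter-clockwise)) -> East
  R (right (90° clockwise)) -> South
Final: South

Answer: Final heading: South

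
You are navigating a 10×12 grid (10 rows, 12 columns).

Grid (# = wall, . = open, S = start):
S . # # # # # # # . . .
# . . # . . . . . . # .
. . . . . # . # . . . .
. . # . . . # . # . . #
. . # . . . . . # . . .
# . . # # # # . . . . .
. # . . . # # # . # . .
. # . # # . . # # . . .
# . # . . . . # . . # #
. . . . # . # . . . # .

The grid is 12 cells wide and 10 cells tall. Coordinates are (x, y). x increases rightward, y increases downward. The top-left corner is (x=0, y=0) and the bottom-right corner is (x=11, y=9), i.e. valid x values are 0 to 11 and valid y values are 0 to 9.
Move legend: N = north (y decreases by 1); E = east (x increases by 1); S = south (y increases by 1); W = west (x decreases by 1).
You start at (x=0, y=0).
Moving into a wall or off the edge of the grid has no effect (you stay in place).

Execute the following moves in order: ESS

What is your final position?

Answer: Final position: (x=1, y=2)

Derivation:
Start: (x=0, y=0)
  E (east): (x=0, y=0) -> (x=1, y=0)
  S (south): (x=1, y=0) -> (x=1, y=1)
  S (south): (x=1, y=1) -> (x=1, y=2)
Final: (x=1, y=2)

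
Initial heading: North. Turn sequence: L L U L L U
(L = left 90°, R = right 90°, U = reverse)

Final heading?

Answer: Final heading: North

Derivation:
Start: North
  L (left (90° counter-clockwise)) -> West
  L (left (90° counter-clockwise)) -> South
  U (U-turn (180°)) -> North
  L (left (90° counter-clockwise)) -> West
  L (left (90° counter-clockwise)) -> South
  U (U-turn (180°)) -> North
Final: North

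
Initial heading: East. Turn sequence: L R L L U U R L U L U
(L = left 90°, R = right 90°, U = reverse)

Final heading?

Start: East
  L (left (90° counter-clockwise)) -> North
  R (right (90° clockwise)) -> East
  L (left (90° counter-clockwise)) -> North
  L (left (90° counter-clockwise)) -> West
  U (U-turn (180°)) -> East
  U (U-turn (180°)) -> West
  R (right (90° clockwise)) -> North
  L (left (90° counter-clockwise)) -> West
  U (U-turn (180°)) -> East
  L (left (90° counter-clockwise)) -> North
  U (U-turn (180°)) -> South
Final: South

Answer: Final heading: South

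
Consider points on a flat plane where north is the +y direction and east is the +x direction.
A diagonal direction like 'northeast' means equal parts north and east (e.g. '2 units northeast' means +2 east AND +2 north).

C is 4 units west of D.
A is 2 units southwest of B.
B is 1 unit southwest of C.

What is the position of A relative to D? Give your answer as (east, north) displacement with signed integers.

Answer: A is at (east=-7, north=-3) relative to D.

Derivation:
Place D at the origin (east=0, north=0).
  C is 4 units west of D: delta (east=-4, north=+0); C at (east=-4, north=0).
  B is 1 unit southwest of C: delta (east=-1, north=-1); B at (east=-5, north=-1).
  A is 2 units southwest of B: delta (east=-2, north=-2); A at (east=-7, north=-3).
Therefore A relative to D: (east=-7, north=-3).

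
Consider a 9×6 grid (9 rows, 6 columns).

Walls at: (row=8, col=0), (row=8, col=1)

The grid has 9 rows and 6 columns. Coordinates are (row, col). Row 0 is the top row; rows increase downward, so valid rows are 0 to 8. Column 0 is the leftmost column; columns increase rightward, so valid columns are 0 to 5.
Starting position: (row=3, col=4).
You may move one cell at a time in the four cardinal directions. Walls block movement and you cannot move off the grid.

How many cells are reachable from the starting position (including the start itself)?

Answer: Reachable cells: 52

Derivation:
BFS flood-fill from (row=3, col=4):
  Distance 0: (row=3, col=4)
  Distance 1: (row=2, col=4), (row=3, col=3), (row=3, col=5), (row=4, col=4)
  Distance 2: (row=1, col=4), (row=2, col=3), (row=2, col=5), (row=3, col=2), (row=4, col=3), (row=4, col=5), (row=5, col=4)
  Distance 3: (row=0, col=4), (row=1, col=3), (row=1, col=5), (row=2, col=2), (row=3, col=1), (row=4, col=2), (row=5, col=3), (row=5, col=5), (row=6, col=4)
  Distance 4: (row=0, col=3), (row=0, col=5), (row=1, col=2), (row=2, col=1), (row=3, col=0), (row=4, col=1), (row=5, col=2), (row=6, col=3), (row=6, col=5), (row=7, col=4)
  Distance 5: (row=0, col=2), (row=1, col=1), (row=2, col=0), (row=4, col=0), (row=5, col=1), (row=6, col=2), (row=7, col=3), (row=7, col=5), (row=8, col=4)
  Distance 6: (row=0, col=1), (row=1, col=0), (row=5, col=0), (row=6, col=1), (row=7, col=2), (row=8, col=3), (row=8, col=5)
  Distance 7: (row=0, col=0), (row=6, col=0), (row=7, col=1), (row=8, col=2)
  Distance 8: (row=7, col=0)
Total reachable: 52 (grid has 52 open cells total)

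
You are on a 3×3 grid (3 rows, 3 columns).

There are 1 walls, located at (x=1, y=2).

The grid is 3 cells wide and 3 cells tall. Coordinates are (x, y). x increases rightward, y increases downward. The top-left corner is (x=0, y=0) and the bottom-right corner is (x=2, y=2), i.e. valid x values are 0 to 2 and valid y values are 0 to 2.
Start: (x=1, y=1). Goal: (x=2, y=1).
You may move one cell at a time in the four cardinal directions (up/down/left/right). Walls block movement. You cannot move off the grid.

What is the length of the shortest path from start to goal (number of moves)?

Answer: Shortest path length: 1

Derivation:
BFS from (x=1, y=1) until reaching (x=2, y=1):
  Distance 0: (x=1, y=1)
  Distance 1: (x=1, y=0), (x=0, y=1), (x=2, y=1)  <- goal reached here
One shortest path (1 moves): (x=1, y=1) -> (x=2, y=1)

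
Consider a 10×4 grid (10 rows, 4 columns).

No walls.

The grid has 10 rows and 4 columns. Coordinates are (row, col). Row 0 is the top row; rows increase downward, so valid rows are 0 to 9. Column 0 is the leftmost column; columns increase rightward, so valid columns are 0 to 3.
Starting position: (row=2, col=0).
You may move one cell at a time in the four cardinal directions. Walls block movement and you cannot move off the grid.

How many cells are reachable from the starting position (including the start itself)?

BFS flood-fill from (row=2, col=0):
  Distance 0: (row=2, col=0)
  Distance 1: (row=1, col=0), (row=2, col=1), (row=3, col=0)
  Distance 2: (row=0, col=0), (row=1, col=1), (row=2, col=2), (row=3, col=1), (row=4, col=0)
  Distance 3: (row=0, col=1), (row=1, col=2), (row=2, col=3), (row=3, col=2), (row=4, col=1), (row=5, col=0)
  Distance 4: (row=0, col=2), (row=1, col=3), (row=3, col=3), (row=4, col=2), (row=5, col=1), (row=6, col=0)
  Distance 5: (row=0, col=3), (row=4, col=3), (row=5, col=2), (row=6, col=1), (row=7, col=0)
  Distance 6: (row=5, col=3), (row=6, col=2), (row=7, col=1), (row=8, col=0)
  Distance 7: (row=6, col=3), (row=7, col=2), (row=8, col=1), (row=9, col=0)
  Distance 8: (row=7, col=3), (row=8, col=2), (row=9, col=1)
  Distance 9: (row=8, col=3), (row=9, col=2)
  Distance 10: (row=9, col=3)
Total reachable: 40 (grid has 40 open cells total)

Answer: Reachable cells: 40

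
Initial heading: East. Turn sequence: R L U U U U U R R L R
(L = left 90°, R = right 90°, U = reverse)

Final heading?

Start: East
  R (right (90° clockwise)) -> South
  L (left (90° counter-clockwise)) -> East
  U (U-turn (180°)) -> West
  U (U-turn (180°)) -> East
  U (U-turn (180°)) -> West
  U (U-turn (180°)) -> East
  U (U-turn (180°)) -> West
  R (right (90° clockwise)) -> North
  R (right (90° clockwise)) -> East
  L (left (90° counter-clockwise)) -> North
  R (right (90° clockwise)) -> East
Final: East

Answer: Final heading: East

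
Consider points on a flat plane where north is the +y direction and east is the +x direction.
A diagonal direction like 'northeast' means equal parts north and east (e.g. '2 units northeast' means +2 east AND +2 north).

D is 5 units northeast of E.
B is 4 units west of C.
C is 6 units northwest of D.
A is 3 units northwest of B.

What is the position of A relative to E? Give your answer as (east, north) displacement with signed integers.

Place E at the origin (east=0, north=0).
  D is 5 units northeast of E: delta (east=+5, north=+5); D at (east=5, north=5).
  C is 6 units northwest of D: delta (east=-6, north=+6); C at (east=-1, north=11).
  B is 4 units west of C: delta (east=-4, north=+0); B at (east=-5, north=11).
  A is 3 units northwest of B: delta (east=-3, north=+3); A at (east=-8, north=14).
Therefore A relative to E: (east=-8, north=14).

Answer: A is at (east=-8, north=14) relative to E.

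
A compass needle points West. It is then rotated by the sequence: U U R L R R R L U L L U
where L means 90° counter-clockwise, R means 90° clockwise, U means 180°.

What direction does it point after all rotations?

Start: West
  U (U-turn (180°)) -> East
  U (U-turn (180°)) -> West
  R (right (90° clockwise)) -> North
  L (left (90° counter-clockwise)) -> West
  R (right (90° clockwise)) -> North
  R (right (90° clockwise)) -> East
  R (right (90° clockwise)) -> South
  L (left (90° counter-clockwise)) -> East
  U (U-turn (180°)) -> West
  L (left (90° counter-clockwise)) -> South
  L (left (90° counter-clockwise)) -> East
  U (U-turn (180°)) -> West
Final: West

Answer: Final heading: West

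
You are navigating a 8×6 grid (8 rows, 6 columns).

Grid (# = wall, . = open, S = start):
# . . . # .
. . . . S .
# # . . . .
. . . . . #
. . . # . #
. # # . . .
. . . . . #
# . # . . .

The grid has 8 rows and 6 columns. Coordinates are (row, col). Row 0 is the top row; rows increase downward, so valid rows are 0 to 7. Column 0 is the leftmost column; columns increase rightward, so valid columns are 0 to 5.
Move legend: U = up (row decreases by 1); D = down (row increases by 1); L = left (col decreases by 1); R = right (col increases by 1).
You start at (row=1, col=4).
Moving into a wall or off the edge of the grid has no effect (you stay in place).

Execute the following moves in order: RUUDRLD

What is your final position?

Answer: Final position: (row=2, col=4)

Derivation:
Start: (row=1, col=4)
  R (right): (row=1, col=4) -> (row=1, col=5)
  U (up): (row=1, col=5) -> (row=0, col=5)
  U (up): blocked, stay at (row=0, col=5)
  D (down): (row=0, col=5) -> (row=1, col=5)
  R (right): blocked, stay at (row=1, col=5)
  L (left): (row=1, col=5) -> (row=1, col=4)
  D (down): (row=1, col=4) -> (row=2, col=4)
Final: (row=2, col=4)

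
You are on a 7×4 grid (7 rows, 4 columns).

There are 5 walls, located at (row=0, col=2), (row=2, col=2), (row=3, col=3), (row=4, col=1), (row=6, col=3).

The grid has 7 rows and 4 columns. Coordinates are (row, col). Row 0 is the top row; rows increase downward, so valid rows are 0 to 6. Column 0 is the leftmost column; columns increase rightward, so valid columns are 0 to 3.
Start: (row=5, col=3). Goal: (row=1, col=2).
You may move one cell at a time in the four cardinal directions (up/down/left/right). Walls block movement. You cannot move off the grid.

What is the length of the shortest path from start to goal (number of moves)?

BFS from (row=5, col=3) until reaching (row=1, col=2):
  Distance 0: (row=5, col=3)
  Distance 1: (row=4, col=3), (row=5, col=2)
  Distance 2: (row=4, col=2), (row=5, col=1), (row=6, col=2)
  Distance 3: (row=3, col=2), (row=5, col=0), (row=6, col=1)
  Distance 4: (row=3, col=1), (row=4, col=0), (row=6, col=0)
  Distance 5: (row=2, col=1), (row=3, col=0)
  Distance 6: (row=1, col=1), (row=2, col=0)
  Distance 7: (row=0, col=1), (row=1, col=0), (row=1, col=2)  <- goal reached here
One shortest path (7 moves): (row=5, col=3) -> (row=5, col=2) -> (row=4, col=2) -> (row=3, col=2) -> (row=3, col=1) -> (row=2, col=1) -> (row=1, col=1) -> (row=1, col=2)

Answer: Shortest path length: 7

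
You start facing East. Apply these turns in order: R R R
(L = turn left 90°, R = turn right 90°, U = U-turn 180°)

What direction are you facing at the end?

Answer: Final heading: North

Derivation:
Start: East
  R (right (90° clockwise)) -> South
  R (right (90° clockwise)) -> West
  R (right (90° clockwise)) -> North
Final: North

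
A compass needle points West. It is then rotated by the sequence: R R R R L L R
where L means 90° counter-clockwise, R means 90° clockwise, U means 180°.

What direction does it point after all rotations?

Answer: Final heading: South

Derivation:
Start: West
  R (right (90° clockwise)) -> North
  R (right (90° clockwise)) -> East
  R (right (90° clockwise)) -> South
  R (right (90° clockwise)) -> West
  L (left (90° counter-clockwise)) -> South
  L (left (90° counter-clockwise)) -> East
  R (right (90° clockwise)) -> South
Final: South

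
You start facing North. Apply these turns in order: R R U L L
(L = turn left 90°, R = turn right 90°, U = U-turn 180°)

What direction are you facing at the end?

Start: North
  R (right (90° clockwise)) -> East
  R (right (90° clockwise)) -> South
  U (U-turn (180°)) -> North
  L (left (90° counter-clockwise)) -> West
  L (left (90° counter-clockwise)) -> South
Final: South

Answer: Final heading: South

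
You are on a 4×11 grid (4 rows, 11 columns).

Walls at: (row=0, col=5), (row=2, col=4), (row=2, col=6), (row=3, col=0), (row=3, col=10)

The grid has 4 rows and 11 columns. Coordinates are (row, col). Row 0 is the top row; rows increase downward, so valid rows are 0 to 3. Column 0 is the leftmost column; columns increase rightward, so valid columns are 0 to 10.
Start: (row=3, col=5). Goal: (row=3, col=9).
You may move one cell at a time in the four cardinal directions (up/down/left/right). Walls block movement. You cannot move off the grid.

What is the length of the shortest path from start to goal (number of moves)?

Answer: Shortest path length: 4

Derivation:
BFS from (row=3, col=5) until reaching (row=3, col=9):
  Distance 0: (row=3, col=5)
  Distance 1: (row=2, col=5), (row=3, col=4), (row=3, col=6)
  Distance 2: (row=1, col=5), (row=3, col=3), (row=3, col=7)
  Distance 3: (row=1, col=4), (row=1, col=6), (row=2, col=3), (row=2, col=7), (row=3, col=2), (row=3, col=8)
  Distance 4: (row=0, col=4), (row=0, col=6), (row=1, col=3), (row=1, col=7), (row=2, col=2), (row=2, col=8), (row=3, col=1), (row=3, col=9)  <- goal reached here
One shortest path (4 moves): (row=3, col=5) -> (row=3, col=6) -> (row=3, col=7) -> (row=3, col=8) -> (row=3, col=9)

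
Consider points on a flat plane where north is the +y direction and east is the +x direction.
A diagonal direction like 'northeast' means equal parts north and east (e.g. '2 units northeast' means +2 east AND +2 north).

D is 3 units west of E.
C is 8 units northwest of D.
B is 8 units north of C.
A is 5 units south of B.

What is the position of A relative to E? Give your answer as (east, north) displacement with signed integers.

Answer: A is at (east=-11, north=11) relative to E.

Derivation:
Place E at the origin (east=0, north=0).
  D is 3 units west of E: delta (east=-3, north=+0); D at (east=-3, north=0).
  C is 8 units northwest of D: delta (east=-8, north=+8); C at (east=-11, north=8).
  B is 8 units north of C: delta (east=+0, north=+8); B at (east=-11, north=16).
  A is 5 units south of B: delta (east=+0, north=-5); A at (east=-11, north=11).
Therefore A relative to E: (east=-11, north=11).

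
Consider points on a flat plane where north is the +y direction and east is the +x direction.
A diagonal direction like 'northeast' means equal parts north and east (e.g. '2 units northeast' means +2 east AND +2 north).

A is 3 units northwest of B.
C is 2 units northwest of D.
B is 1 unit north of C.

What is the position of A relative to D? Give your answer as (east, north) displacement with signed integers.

Place D at the origin (east=0, north=0).
  C is 2 units northwest of D: delta (east=-2, north=+2); C at (east=-2, north=2).
  B is 1 unit north of C: delta (east=+0, north=+1); B at (east=-2, north=3).
  A is 3 units northwest of B: delta (east=-3, north=+3); A at (east=-5, north=6).
Therefore A relative to D: (east=-5, north=6).

Answer: A is at (east=-5, north=6) relative to D.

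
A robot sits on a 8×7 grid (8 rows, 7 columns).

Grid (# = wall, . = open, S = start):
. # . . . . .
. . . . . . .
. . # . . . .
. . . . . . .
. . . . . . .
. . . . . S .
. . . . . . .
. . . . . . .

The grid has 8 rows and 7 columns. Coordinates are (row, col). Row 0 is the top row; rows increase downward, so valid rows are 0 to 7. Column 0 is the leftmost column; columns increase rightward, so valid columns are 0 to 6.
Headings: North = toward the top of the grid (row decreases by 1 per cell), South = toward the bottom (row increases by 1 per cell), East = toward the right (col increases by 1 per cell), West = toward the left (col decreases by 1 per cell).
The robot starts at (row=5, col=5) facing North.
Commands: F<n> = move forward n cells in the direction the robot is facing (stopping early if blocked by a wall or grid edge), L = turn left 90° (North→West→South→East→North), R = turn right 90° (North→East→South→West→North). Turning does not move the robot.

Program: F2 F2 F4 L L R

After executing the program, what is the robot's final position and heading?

Answer: Final position: (row=0, col=5), facing West

Derivation:
Start: (row=5, col=5), facing North
  F2: move forward 2, now at (row=3, col=5)
  F2: move forward 2, now at (row=1, col=5)
  F4: move forward 1/4 (blocked), now at (row=0, col=5)
  L: turn left, now facing West
  L: turn left, now facing South
  R: turn right, now facing West
Final: (row=0, col=5), facing West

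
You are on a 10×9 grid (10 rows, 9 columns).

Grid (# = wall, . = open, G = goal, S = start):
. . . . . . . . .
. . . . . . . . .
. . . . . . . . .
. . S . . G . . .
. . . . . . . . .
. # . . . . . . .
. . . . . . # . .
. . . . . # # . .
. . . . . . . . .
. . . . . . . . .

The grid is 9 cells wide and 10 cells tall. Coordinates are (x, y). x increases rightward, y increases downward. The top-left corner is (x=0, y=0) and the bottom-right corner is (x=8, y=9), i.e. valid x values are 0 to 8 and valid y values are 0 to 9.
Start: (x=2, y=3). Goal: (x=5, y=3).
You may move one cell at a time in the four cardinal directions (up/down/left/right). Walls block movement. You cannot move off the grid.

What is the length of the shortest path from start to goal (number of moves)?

Answer: Shortest path length: 3

Derivation:
BFS from (x=2, y=3) until reaching (x=5, y=3):
  Distance 0: (x=2, y=3)
  Distance 1: (x=2, y=2), (x=1, y=3), (x=3, y=3), (x=2, y=4)
  Distance 2: (x=2, y=1), (x=1, y=2), (x=3, y=2), (x=0, y=3), (x=4, y=3), (x=1, y=4), (x=3, y=4), (x=2, y=5)
  Distance 3: (x=2, y=0), (x=1, y=1), (x=3, y=1), (x=0, y=2), (x=4, y=2), (x=5, y=3), (x=0, y=4), (x=4, y=4), (x=3, y=5), (x=2, y=6)  <- goal reached here
One shortest path (3 moves): (x=2, y=3) -> (x=3, y=3) -> (x=4, y=3) -> (x=5, y=3)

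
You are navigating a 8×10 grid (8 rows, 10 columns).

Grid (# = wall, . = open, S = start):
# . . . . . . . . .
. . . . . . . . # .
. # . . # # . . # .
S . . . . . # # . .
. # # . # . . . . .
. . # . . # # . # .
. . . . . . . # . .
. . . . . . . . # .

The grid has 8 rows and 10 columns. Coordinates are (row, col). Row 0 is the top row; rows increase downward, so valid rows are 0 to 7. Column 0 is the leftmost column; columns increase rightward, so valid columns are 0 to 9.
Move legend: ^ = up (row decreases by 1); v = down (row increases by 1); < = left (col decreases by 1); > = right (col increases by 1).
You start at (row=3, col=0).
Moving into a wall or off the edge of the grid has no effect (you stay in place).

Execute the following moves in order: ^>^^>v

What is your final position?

Start: (row=3, col=0)
  ^ (up): (row=3, col=0) -> (row=2, col=0)
  > (right): blocked, stay at (row=2, col=0)
  ^ (up): (row=2, col=0) -> (row=1, col=0)
  ^ (up): blocked, stay at (row=1, col=0)
  > (right): (row=1, col=0) -> (row=1, col=1)
  v (down): blocked, stay at (row=1, col=1)
Final: (row=1, col=1)

Answer: Final position: (row=1, col=1)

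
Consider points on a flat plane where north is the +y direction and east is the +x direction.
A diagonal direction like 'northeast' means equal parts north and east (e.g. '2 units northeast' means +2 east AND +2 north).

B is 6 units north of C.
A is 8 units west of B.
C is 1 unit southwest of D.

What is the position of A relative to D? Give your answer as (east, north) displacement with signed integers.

Place D at the origin (east=0, north=0).
  C is 1 unit southwest of D: delta (east=-1, north=-1); C at (east=-1, north=-1).
  B is 6 units north of C: delta (east=+0, north=+6); B at (east=-1, north=5).
  A is 8 units west of B: delta (east=-8, north=+0); A at (east=-9, north=5).
Therefore A relative to D: (east=-9, north=5).

Answer: A is at (east=-9, north=5) relative to D.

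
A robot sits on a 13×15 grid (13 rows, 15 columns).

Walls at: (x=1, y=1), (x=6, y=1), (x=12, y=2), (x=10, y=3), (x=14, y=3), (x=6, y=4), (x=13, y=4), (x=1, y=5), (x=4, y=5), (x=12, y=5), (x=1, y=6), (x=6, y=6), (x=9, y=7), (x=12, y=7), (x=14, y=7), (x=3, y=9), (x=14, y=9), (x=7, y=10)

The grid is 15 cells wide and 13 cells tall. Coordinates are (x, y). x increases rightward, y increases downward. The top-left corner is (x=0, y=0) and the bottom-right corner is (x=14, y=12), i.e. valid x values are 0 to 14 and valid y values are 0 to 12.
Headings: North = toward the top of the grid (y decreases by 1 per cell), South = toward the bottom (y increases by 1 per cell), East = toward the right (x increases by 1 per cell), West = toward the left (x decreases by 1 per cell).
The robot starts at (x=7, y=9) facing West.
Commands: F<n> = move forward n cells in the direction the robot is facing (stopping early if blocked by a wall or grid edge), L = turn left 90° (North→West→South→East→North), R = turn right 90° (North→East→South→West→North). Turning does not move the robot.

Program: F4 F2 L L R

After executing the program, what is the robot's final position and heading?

Start: (x=7, y=9), facing West
  F4: move forward 3/4 (blocked), now at (x=4, y=9)
  F2: move forward 0/2 (blocked), now at (x=4, y=9)
  L: turn left, now facing South
  L: turn left, now facing East
  R: turn right, now facing South
Final: (x=4, y=9), facing South

Answer: Final position: (x=4, y=9), facing South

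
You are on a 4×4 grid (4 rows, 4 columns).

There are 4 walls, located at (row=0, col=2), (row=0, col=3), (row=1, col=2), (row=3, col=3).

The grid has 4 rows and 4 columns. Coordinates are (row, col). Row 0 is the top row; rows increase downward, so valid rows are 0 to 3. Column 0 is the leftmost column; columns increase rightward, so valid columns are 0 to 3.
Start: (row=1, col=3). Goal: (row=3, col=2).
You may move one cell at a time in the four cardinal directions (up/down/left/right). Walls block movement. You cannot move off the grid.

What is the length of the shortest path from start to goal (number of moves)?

Answer: Shortest path length: 3

Derivation:
BFS from (row=1, col=3) until reaching (row=3, col=2):
  Distance 0: (row=1, col=3)
  Distance 1: (row=2, col=3)
  Distance 2: (row=2, col=2)
  Distance 3: (row=2, col=1), (row=3, col=2)  <- goal reached here
One shortest path (3 moves): (row=1, col=3) -> (row=2, col=3) -> (row=2, col=2) -> (row=3, col=2)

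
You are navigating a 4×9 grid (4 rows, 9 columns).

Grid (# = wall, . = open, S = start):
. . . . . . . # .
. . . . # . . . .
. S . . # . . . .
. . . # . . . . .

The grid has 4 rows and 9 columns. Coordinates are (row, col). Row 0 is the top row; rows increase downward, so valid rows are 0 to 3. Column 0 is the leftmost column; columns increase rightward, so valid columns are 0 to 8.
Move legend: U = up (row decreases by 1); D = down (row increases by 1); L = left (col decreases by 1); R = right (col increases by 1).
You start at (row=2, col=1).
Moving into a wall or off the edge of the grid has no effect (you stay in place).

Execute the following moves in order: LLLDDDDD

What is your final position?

Start: (row=2, col=1)
  L (left): (row=2, col=1) -> (row=2, col=0)
  L (left): blocked, stay at (row=2, col=0)
  L (left): blocked, stay at (row=2, col=0)
  D (down): (row=2, col=0) -> (row=3, col=0)
  [×4]D (down): blocked, stay at (row=3, col=0)
Final: (row=3, col=0)

Answer: Final position: (row=3, col=0)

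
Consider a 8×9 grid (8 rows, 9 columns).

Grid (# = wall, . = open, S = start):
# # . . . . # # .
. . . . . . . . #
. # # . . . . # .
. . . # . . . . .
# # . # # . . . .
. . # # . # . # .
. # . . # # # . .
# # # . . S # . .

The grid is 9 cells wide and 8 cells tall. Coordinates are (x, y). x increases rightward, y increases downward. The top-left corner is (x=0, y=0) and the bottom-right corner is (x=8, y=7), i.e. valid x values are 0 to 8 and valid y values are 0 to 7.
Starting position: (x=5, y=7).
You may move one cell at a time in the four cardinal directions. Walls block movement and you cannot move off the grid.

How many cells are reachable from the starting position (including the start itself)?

BFS flood-fill from (x=5, y=7):
  Distance 0: (x=5, y=7)
  Distance 1: (x=4, y=7)
  Distance 2: (x=3, y=7)
  Distance 3: (x=3, y=6)
  Distance 4: (x=2, y=6)
Total reachable: 5 (grid has 47 open cells total)

Answer: Reachable cells: 5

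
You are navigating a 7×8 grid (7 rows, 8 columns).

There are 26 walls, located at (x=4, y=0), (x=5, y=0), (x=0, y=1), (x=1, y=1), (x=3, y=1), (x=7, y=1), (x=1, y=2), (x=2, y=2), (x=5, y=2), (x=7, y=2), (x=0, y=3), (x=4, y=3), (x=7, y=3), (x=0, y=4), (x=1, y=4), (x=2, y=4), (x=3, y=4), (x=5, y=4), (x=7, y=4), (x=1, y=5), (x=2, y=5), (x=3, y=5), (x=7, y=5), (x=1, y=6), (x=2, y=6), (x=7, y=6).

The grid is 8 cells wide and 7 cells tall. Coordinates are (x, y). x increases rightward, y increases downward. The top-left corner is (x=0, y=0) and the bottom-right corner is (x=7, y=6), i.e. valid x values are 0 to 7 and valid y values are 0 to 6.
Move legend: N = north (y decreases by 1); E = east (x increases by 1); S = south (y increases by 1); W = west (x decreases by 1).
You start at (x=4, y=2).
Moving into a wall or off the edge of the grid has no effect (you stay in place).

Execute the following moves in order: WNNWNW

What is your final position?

Start: (x=4, y=2)
  W (west): (x=4, y=2) -> (x=3, y=2)
  N (north): blocked, stay at (x=3, y=2)
  N (north): blocked, stay at (x=3, y=2)
  W (west): blocked, stay at (x=3, y=2)
  N (north): blocked, stay at (x=3, y=2)
  W (west): blocked, stay at (x=3, y=2)
Final: (x=3, y=2)

Answer: Final position: (x=3, y=2)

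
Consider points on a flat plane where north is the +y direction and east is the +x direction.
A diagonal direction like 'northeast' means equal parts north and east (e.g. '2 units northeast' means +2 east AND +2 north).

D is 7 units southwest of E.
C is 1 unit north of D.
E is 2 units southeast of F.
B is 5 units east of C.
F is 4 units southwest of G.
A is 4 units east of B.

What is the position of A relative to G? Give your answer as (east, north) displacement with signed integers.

Answer: A is at (east=0, north=-12) relative to G.

Derivation:
Place G at the origin (east=0, north=0).
  F is 4 units southwest of G: delta (east=-4, north=-4); F at (east=-4, north=-4).
  E is 2 units southeast of F: delta (east=+2, north=-2); E at (east=-2, north=-6).
  D is 7 units southwest of E: delta (east=-7, north=-7); D at (east=-9, north=-13).
  C is 1 unit north of D: delta (east=+0, north=+1); C at (east=-9, north=-12).
  B is 5 units east of C: delta (east=+5, north=+0); B at (east=-4, north=-12).
  A is 4 units east of B: delta (east=+4, north=+0); A at (east=0, north=-12).
Therefore A relative to G: (east=0, north=-12).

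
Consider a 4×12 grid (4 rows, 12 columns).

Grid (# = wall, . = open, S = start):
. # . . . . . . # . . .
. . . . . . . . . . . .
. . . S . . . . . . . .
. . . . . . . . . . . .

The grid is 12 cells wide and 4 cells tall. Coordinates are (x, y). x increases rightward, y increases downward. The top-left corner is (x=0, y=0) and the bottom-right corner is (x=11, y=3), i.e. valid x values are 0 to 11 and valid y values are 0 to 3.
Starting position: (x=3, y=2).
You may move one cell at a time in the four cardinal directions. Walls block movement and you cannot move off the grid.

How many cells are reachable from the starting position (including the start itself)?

BFS flood-fill from (x=3, y=2):
  Distance 0: (x=3, y=2)
  Distance 1: (x=3, y=1), (x=2, y=2), (x=4, y=2), (x=3, y=3)
  Distance 2: (x=3, y=0), (x=2, y=1), (x=4, y=1), (x=1, y=2), (x=5, y=2), (x=2, y=3), (x=4, y=3)
  Distance 3: (x=2, y=0), (x=4, y=0), (x=1, y=1), (x=5, y=1), (x=0, y=2), (x=6, y=2), (x=1, y=3), (x=5, y=3)
  Distance 4: (x=5, y=0), (x=0, y=1), (x=6, y=1), (x=7, y=2), (x=0, y=3), (x=6, y=3)
  Distance 5: (x=0, y=0), (x=6, y=0), (x=7, y=1), (x=8, y=2), (x=7, y=3)
  Distance 6: (x=7, y=0), (x=8, y=1), (x=9, y=2), (x=8, y=3)
  Distance 7: (x=9, y=1), (x=10, y=2), (x=9, y=3)
  Distance 8: (x=9, y=0), (x=10, y=1), (x=11, y=2), (x=10, y=3)
  Distance 9: (x=10, y=0), (x=11, y=1), (x=11, y=3)
  Distance 10: (x=11, y=0)
Total reachable: 46 (grid has 46 open cells total)

Answer: Reachable cells: 46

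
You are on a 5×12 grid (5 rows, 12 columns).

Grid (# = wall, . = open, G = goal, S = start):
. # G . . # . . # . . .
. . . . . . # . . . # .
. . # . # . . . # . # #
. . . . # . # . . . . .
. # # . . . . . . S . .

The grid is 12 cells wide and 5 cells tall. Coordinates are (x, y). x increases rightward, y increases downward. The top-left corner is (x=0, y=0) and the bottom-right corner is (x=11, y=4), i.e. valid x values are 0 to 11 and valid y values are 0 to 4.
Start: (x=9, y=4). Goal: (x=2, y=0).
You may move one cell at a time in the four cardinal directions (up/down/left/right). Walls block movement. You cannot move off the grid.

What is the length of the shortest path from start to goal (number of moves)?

Answer: Shortest path length: 11

Derivation:
BFS from (x=9, y=4) until reaching (x=2, y=0):
  Distance 0: (x=9, y=4)
  Distance 1: (x=9, y=3), (x=8, y=4), (x=10, y=4)
  Distance 2: (x=9, y=2), (x=8, y=3), (x=10, y=3), (x=7, y=4), (x=11, y=4)
  Distance 3: (x=9, y=1), (x=7, y=3), (x=11, y=3), (x=6, y=4)
  Distance 4: (x=9, y=0), (x=8, y=1), (x=7, y=2), (x=5, y=4)
  Distance 5: (x=10, y=0), (x=7, y=1), (x=6, y=2), (x=5, y=3), (x=4, y=4)
  Distance 6: (x=7, y=0), (x=11, y=0), (x=5, y=2), (x=3, y=4)
  Distance 7: (x=6, y=0), (x=5, y=1), (x=11, y=1), (x=3, y=3)
  Distance 8: (x=4, y=1), (x=3, y=2), (x=2, y=3)
  Distance 9: (x=4, y=0), (x=3, y=1), (x=1, y=3)
  Distance 10: (x=3, y=0), (x=2, y=1), (x=1, y=2), (x=0, y=3)
  Distance 11: (x=2, y=0), (x=1, y=1), (x=0, y=2), (x=0, y=4)  <- goal reached here
One shortest path (11 moves): (x=9, y=4) -> (x=8, y=4) -> (x=7, y=4) -> (x=6, y=4) -> (x=5, y=4) -> (x=4, y=4) -> (x=3, y=4) -> (x=3, y=3) -> (x=3, y=2) -> (x=3, y=1) -> (x=2, y=1) -> (x=2, y=0)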